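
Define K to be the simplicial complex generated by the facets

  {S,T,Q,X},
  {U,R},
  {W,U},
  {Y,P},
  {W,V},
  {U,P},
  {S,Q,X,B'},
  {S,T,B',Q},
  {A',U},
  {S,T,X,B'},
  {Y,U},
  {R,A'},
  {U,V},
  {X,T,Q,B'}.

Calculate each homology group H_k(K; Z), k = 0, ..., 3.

H_0 ≅ Z^2,  H_1 ≅ Z^3,  H_2 = 0,  H_3 ≅ Z.

Fix the vertex order P < Q < R < S < T < U < V < W < X < Y < A' < B' and write every simplex with vertices in increasing order. Then dim K = 3 and the simplices of K are:

  0-simplices (12): [P], [Q], [R], [S], [T], [U], [V], [W], [X], [Y], [A'], [B']
  1-simplices (19): [P,U], [P,Y], [Q,S], [Q,T], [Q,X], [Q,B'], [R,U], [R,A'], [S,T], [S,X], [S,B'], [T,X], [T,B'], [U,V], [U,W], [U,Y], [U,A'], [V,W], [X,B']
  2-simplices (10): [Q,S,T], [Q,S,X], [Q,S,B'], [Q,T,X], [Q,T,B'], [Q,X,B'], [S,T,X], [S,T,B'], [S,X,B'], [T,X,B']
  3-simplices (5): [Q,S,T,X], [Q,S,T,B'], [Q,S,X,B'], [Q,T,X,B'], [S,T,X,B']

Hence C_0 ≅ Z^12, C_1 ≅ Z^19, C_2 ≅ Z^10, C_3 ≅ Z^5.

∂_1: C_1 → C_0 sends each edge [p,q] (with p < q) to q − p.
The 12×19 boundary matrix has rank 10 and Smith normal form diag(1,1,1,1,1,1,1,1,1,1).

The boundary map ∂_2: C_2 → C_1 sends each 2-simplex [p,q,r] to [q,r] − [p,r] + [p,q]. For instance
  ∂[S,T,B'] = [T,B'] − [S,B'] + [S,T],
  ∂[Q,S,X] = [S,X] − [Q,X] + [Q,S].
The 19×10 boundary matrix has rank 6 and Smith normal form diag(1,1,1,1,1,1).

The boundary map ∂_3: C_3 → C_2 sends each 3-simplex σ to the alternating sum Σ_i (−1)^i (σ with its i-th vertex removed). For instance
  ∂[Q,S,T,X] = [S,T,X] − [Q,T,X] + [Q,S,X] − [Q,S,T],
  ∂[Q,S,T,B'] = [S,T,B'] − [Q,T,B'] + [Q,S,B'] − [Q,S,T].
The resulting 10×5 matrix has rank 4, and its Smith normal form has invariant factors (1,1,1,1).

Now H_k = ker ∂_k / im ∂_{k+1}, so:

  H_0: rank C_0 − rank ∂_1 = 12 − 10 = 2, and the invariant factors of ∂_1 are all 1, so H_0 ≅ Z^2.
  H_1: rank ker ∂_1 − rank ∂_2 = (19 − 10) − 6 = 3, and the invariant factors of ∂_2 are all 1, so H_1 ≅ Z^3.
  H_2: rank ker ∂_2 − rank ∂_3 = (10 − 6) − 4 = 0, and the invariant factors of ∂_3 are all 1, so H_2 ≅ 0.
  H_3: rank ker ∂_3 − rank ∂_4 = (5 − 4) − 0 = 1, and there is no ∂_4, so H_3 ≅ Z.

As a check, the Euler characteristic is 12 − 19 + 10 − 5 = -2, which agrees with 2 − 3 + 0 − 1 = -2.
(K is a triangulation of the disjoint union of a wedge of 3 circles and the 3-sphere S^3.)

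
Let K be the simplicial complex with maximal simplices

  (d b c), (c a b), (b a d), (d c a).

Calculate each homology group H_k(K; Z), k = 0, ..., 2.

H_0 = Z,  H_1 = 0,  H_2 = Z.

Order the vertices as a < b < c < d. Listing each simplex with vertices in this order, K has dimension 2 with simplices:

  0-simplices (4): a, b, c, d
  1-simplices (6): ab, ac, ad, bc, bd, cd
  2-simplices (4): abc, abd, acd, bcd

giving chain groups C_0 ≅ Z^4, C_1 ≅ Z^6, C_2 ≅ Z^4.

∂_1: C_1 → C_0 sends each edge [p,q] (with p < q) to q − p. For instance
  ∂bc = c − b.
The 4×6 boundary matrix has rank 3 and Smith normal form diag(1,1,1).

∂_2: C_2 → C_1 acts by ∂[p,q,r] = [q,r] − [p,r] + [p,q]. For instance
  ∂acd = cd − ad + ac,
  ∂bcd = cd − bd + bc.
This gives a 6×4 integer matrix of rank 3; reducing to Smith normal form yields diagonal entries (1,1,1).

From H_k ≅ ker(∂_k) / im(∂_{k+1}) we obtain:

  H_0: rank C_0 − rank ∂_1 = 4 − 3 = 1, and the invariant factors of ∂_1 are all 1, so H_0 ≅ Z.
  H_1: rank ker ∂_1 − rank ∂_2 = (6 − 3) − 3 = 0, and the invariant factors of ∂_2 are all 1, so H_1 ≅ 0.
  H_2: rank ker ∂_2 − rank ∂_3 = (4 − 3) − 0 = 1, and there is no ∂_3, so H_2 ≅ Z.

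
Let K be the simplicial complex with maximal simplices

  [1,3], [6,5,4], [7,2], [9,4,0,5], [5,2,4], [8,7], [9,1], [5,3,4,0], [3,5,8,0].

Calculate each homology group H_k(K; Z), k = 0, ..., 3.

Take the total order 0 < 1 < 2 < 3 < 4 < 5 < 6 < 7 < 8 < 9 on the vertex set. Then K (dimension 3) consists of the simplices:

  0-simplices (10): [0], [1], [2], [3], [4], [5], [6], [7], [8], [9]
  1-simplices (20): [0,3], [0,4], [0,5], [0,8], [0,9], [1,3], [1,9], [2,4], [2,5], [2,7], [3,4], [3,5], [3,8], [4,5], [4,6], [4,9], [5,6], [5,8], [5,9], [7,8]
  2-simplices (12): [0,3,4], [0,3,5], [0,3,8], [0,4,5], [0,4,9], [0,5,8], [0,5,9], [2,4,5], [3,4,5], [3,5,8], [4,5,6], [4,5,9]
  3-simplices (3): [0,3,4,5], [0,3,5,8], [0,4,5,9]

so the chain groups are C_0 ≅ Z^10, C_1 ≅ Z^20, C_2 ≅ Z^12, C_3 ≅ Z^3.

The boundary map ∂_1: C_1 → C_0 maps an edge to its endpoints' difference, ∂[p,q] = q − p.
The 10×20 boundary matrix has rank 9 and Smith normal form diag(1,1,1,1,1,1,1,1,1).

Boundary ∂_2: C_2 → C_1 maps a triangle to the signed sum of its edges. For instance
  ∂[3,5,8] = [5,8] − [3,8] + [3,5],
  ∂[0,4,5] = [4,5] − [0,5] + [0,4].
As a 20×12 matrix over Z this has rank 9, with invariant factors (1,1,1,1,1,1,1,1,1).

Boundary ∂_3: C_3 → C_2 sends each 3-simplex σ to the alternating sum Σ_i (−1)^i (σ with its i-th vertex removed). For instance
  ∂[0,4,5,9] = [4,5,9] − [0,5,9] + [0,4,9] − [0,4,5],
  ∂[0,3,5,8] = [3,5,8] − [0,5,8] + [0,3,8] − [0,3,5].
As a 12×3 matrix over Z this has rank 3, with invariant factors (1,1,1).

Computing H_k = (kernel of ∂_k) / (image of ∂_{k+1}):

  H_0: rank C_0 − rank ∂_1 = 10 − 9 = 1, and the invariant factors of ∂_1 are all 1, so H_0 ≅ Z.
  H_1: rank ker ∂_1 − rank ∂_2 = (20 − 9) − 9 = 2, and the invariant factors of ∂_2 are all 1, so H_1 ≅ Z^2.
  H_2: rank ker ∂_2 − rank ∂_3 = (12 − 9) − 3 = 0, and the invariant factors of ∂_3 are all 1, so H_2 ≅ 0.
  H_3: rank ker ∂_3 − rank ∂_4 = (3 − 3) − 0 = 0, and there is no ∂_4, so H_3 ≅ 0.

H_0 ≅ Z,  H_1 ≅ Z^2,  H_2 = 0,  H_3 = 0.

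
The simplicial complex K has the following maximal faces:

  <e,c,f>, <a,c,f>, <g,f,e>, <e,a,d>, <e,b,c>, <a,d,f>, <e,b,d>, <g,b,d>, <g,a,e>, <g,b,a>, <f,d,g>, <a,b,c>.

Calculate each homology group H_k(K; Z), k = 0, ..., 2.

K has 7 vertices, 18 edges, 12 triangles.
rank ∂_0 = 0, rank ∂_1 = 6 ⇒ b_0 = 7 − 0 − 6 = 1; all invariant factors of ∂_1 are 1 so no torsion. So H_0 = Z.
rank ∂_1 = 6, rank ∂_2 = 12 ⇒ b_1 = 18 − 6 − 12 = 0; ∂_2 has invariant factor(s) [2] giving torsion. So H_1 = Z_2.
rank ∂_2 = 12, rank ∂_3 = 0 ⇒ b_2 = 12 − 12 − 0 = 0. So H_2 = 0.

H_0 = Z,  H_1 = Z_2,  H_2 = 0.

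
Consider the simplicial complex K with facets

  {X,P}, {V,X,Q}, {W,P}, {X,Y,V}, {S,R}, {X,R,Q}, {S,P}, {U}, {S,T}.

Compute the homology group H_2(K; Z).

Fix the vertex order P < Q < R < S < T < U < V < W < X < Y and write every simplex with vertices in increasing order. Then dim K = 2 and the simplices of K are:

  0-simplices (10): P, Q, R, S, T, U, V, W, X, Y
  1-simplices (12): PS, PW, PX, QR, QV, QX, RS, RX, ST, VX, VY, XY
  2-simplices (3): QRX, QVX, VXY

giving chain groups C_0 ≅ Z^10, C_1 ≅ Z^12, C_2 ≅ Z^3.

Boundary ∂_1: C_1 → C_0 is given by ∂[p,q] = [q] − [p].
As a 10×12 matrix over Z this has rank 8, with invariant factors (1,1,1,1,1,1,1,1).

∂_2: C_2 → C_1 sends each 2-simplex [p,q,r] to [q,r] − [p,r] + [p,q]. For instance
  ∂QRX = RX − QX + QR,
  ∂VXY = XY − VY + VX.
As a 12×3 matrix over Z this has rank 3, with invariant factors (1,1,1).

Reading off H_k = ker ∂_k / im ∂_{k+1}:

  H_2: rank ker ∂_2 − rank ∂_3 = (3 − 3) − 0 = 0, and there is no ∂_3, so H_2 ≅ 0.

H_2 = 0.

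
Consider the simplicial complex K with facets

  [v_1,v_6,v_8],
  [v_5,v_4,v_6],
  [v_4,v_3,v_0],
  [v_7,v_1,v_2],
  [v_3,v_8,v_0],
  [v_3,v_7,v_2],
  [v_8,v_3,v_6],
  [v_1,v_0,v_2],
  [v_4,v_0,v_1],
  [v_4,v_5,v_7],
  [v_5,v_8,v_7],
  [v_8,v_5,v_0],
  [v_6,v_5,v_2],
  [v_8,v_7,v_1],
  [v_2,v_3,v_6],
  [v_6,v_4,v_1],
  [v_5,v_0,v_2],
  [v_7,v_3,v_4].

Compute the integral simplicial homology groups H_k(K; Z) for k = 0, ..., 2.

We work with the vertex ordering v_0 < v_1 < v_2 < v_3 < v_4 < v_5 < v_6 < v_7 < v_8. The simplices of K, each written with vertices in increasing order, are:

  0-simplices (9): [v_0], [v_1], [v_2], [v_3], [v_4], [v_5], [v_6], [v_7], [v_8]
  1-simplices (27): (27 of them)
  2-simplices (18): (18 of them)

Hence C_0 ≅ Z^9, C_1 ≅ Z^27, C_2 ≅ Z^18.

The boundary map ∂_1: C_1 → C_0 is given by ∂[p,q] = [q] − [p]. For instance
  ∂[v_1,v_2] = [v_2] − [v_1].
The 9×27 boundary matrix has rank 8 and Smith normal form diag(1,1,1,1,1,1,1,1).

∂_2: C_2 → C_1 maps a triangle to the signed sum of its edges. For instance
  ∂[v_2,v_5,v_6] = [v_5,v_6] − [v_2,v_6] + [v_2,v_5],
  ∂[v_0,v_3,v_8] = [v_3,v_8] − [v_0,v_8] + [v_0,v_3].
The resulting 27×18 matrix has rank 17, and its Smith normal form has invariant factors (1,1,1,1,1,1,1,1,1,1,1,1,1,1,1,1,1).

From H_k ≅ ker(∂_k) / im(∂_{k+1}) we obtain:

  H_0: rank C_0 − rank ∂_1 = 9 − 8 = 1, and the invariant factors of ∂_1 are all 1, so H_0 ≅ Z.
  H_1: rank ker ∂_1 − rank ∂_2 = (27 − 8) − 17 = 2, and the invariant factors of ∂_2 are all 1, so H_1 ≅ Z^2.
  H_2: rank ker ∂_2 − rank ∂_3 = (18 − 17) − 0 = 1, and there is no ∂_3, so H_2 ≅ Z.

H_0 = Z,  H_1 = Z^2,  H_2 = Z.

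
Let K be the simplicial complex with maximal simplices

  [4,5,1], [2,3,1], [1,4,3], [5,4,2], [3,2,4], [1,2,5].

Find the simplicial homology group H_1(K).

Take the total order 1 < 2 < 3 < 4 < 5 on the vertex set. Then K (dimension 2) consists of the simplices:

  0-simplices (5): [1], [2], [3], [4], [5]
  1-simplices (9): [1,2], [1,3], [1,4], [1,5], [2,3], [2,4], [2,5], [3,4], [4,5]
  2-simplices (6): [1,2,3], [1,2,5], [1,3,4], [1,4,5], [2,3,4], [2,4,5]

giving chain groups C_0 ≅ Z^5, C_1 ≅ Z^9, C_2 ≅ Z^6.

Boundary ∂_1: C_1 → C_0 sends each edge [p,q] (with p < q) to q − p.
As a 5×9 matrix over Z this has rank 4, with invariant factors (1,1,1,1).

The boundary map ∂_2: C_2 → C_1 sends each 2-simplex [p,q,r] to [q,r] − [p,r] + [p,q]. For instance
  ∂[2,3,4] = [3,4] − [2,4] + [2,3],
  ∂[2,4,5] = [4,5] − [2,5] + [2,4].
The 9×6 boundary matrix has rank 5 and Smith normal form diag(1,1,1,1,1).

Now H_k = ker ∂_k / im ∂_{k+1}, so:

  H_1: rank ker ∂_1 − rank ∂_2 = (9 − 4) − 5 = 0, and the invariant factors of ∂_2 are all 1, so H_1 = 0.

H_1 = 0.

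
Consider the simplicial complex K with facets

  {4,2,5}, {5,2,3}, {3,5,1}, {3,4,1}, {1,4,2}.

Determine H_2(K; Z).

K has 5 vertices, 10 edges, 5 triangles.
rank ∂_2 = 5, rank ∂_3 = 0 ⇒ b_2 = 5 − 5 − 0 = 0. So H_2 ≅ 0.

H_2 ≅ 0.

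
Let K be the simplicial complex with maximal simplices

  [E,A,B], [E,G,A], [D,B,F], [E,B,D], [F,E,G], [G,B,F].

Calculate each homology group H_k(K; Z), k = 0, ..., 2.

H_0 ≅ Z,  H_1 ≅ Z,  H_2 = 0.

Order the vertices as A < B < D < E < F < G. Listing each simplex with vertices in this order, K has dimension 2 with simplices:

  0-simplices (6): A, B, D, E, F, G
  1-simplices (12): AB, AE, AG, BD, BE, BF, BG, DE, DF, EF, EG, FG
  2-simplices (6): ABE, AEG, BDE, BDF, BFG, EFG

Hence C_0 ≅ Z^6, C_1 ≅ Z^12, C_2 ≅ Z^6.

∂_1: C_1 → C_0 is given by ∂[p,q] = [q] − [p]. For instance
  ∂DE = E − D.
The 6×12 boundary matrix has rank 5 and Smith normal form diag(1,1,1,1,1).

∂_2: C_2 → C_1 maps a triangle to the signed sum of its edges. For instance
  ∂ABE = BE − AE + AB,
  ∂AEG = EG − AG + AE.
As a 12×6 matrix over Z this has rank 6, with invariant factors (1,1,1,1,1,1).

Computing H_k = (kernel of ∂_k) / (image of ∂_{k+1}):

  H_0: rank C_0 − rank ∂_1 = 6 − 5 = 1, and the invariant factors of ∂_1 are all 1, so H_0 ≅ Z.
  H_1: rank ker ∂_1 − rank ∂_2 = (12 − 5) − 6 = 1, and the invariant factors of ∂_2 are all 1, so H_1 ≅ Z.
  H_2: rank ker ∂_2 − rank ∂_3 = (6 − 6) − 0 = 0, and there is no ∂_3, so H_2 ≅ 0.

As a check, the Euler characteristic is 6 − 12 + 6 = 0, which agrees with 1 − 1 + 0 = 0.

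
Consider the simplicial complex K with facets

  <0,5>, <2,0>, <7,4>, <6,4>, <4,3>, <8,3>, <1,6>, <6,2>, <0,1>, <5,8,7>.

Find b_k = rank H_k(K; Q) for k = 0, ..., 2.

K has 9 vertices, 12 edges, 1 triangle.
rank ∂_0 = 0, rank ∂_1 = 8 ⇒ b_0 = 9 − 0 − 8 = 1; all invariant factors of ∂_1 are 1 so no torsion. So H_0 = Z.
rank ∂_1 = 8, rank ∂_2 = 1 ⇒ b_1 = 12 − 8 − 1 = 3; all invariant factors of ∂_2 are 1 so no torsion. So H_1 = Z^3.
rank ∂_2 = 1, rank ∂_3 = 0 ⇒ b_2 = 1 − 1 − 0 = 0. So H_2 = 0.

b_0 = 1, b_1 = 3, b_2 = 0.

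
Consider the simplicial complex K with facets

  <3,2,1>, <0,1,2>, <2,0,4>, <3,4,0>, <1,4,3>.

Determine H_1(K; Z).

Take the total order 0 < 1 < 2 < 3 < 4 on the vertex set. Then K (dimension 2) consists of the simplices:

  0-simplices (5): [0], [1], [2], [3], [4]
  1-simplices (10): [0,1], [0,2], [0,3], [0,4], [1,2], [1,3], [1,4], [2,3], [2,4], [3,4]
  2-simplices (5): [0,1,2], [0,2,4], [0,3,4], [1,2,3], [1,3,4]

so the chain groups are C_0 ≅ Z^5, C_1 ≅ Z^10, C_2 ≅ Z^5.

∂_1: C_1 → C_0 maps an edge to its endpoints' difference, ∂[p,q] = q − p. For instance
  ∂[3,4] = [4] − [3].
The resulting 5×10 matrix has rank 4, and its Smith normal form has invariant factors (1,1,1,1).

The boundary map ∂_2: C_2 → C_1 maps a triangle to the signed sum of its edges. For instance
  ∂[1,3,4] = [3,4] − [1,4] + [1,3],
  ∂[0,3,4] = [3,4] − [0,4] + [0,3].
The resulting 10×5 matrix has rank 5, and its Smith normal form has invariant factors (1,1,1,1,1).

From H_k ≅ ker(∂_k) / im(∂_{k+1}) we obtain:

  H_1: rank ker ∂_1 − rank ∂_2 = (10 − 4) − 5 = 1, and the invariant factors of ∂_2 are all 1, so H_1 ≅ Z.

H_1 = Z.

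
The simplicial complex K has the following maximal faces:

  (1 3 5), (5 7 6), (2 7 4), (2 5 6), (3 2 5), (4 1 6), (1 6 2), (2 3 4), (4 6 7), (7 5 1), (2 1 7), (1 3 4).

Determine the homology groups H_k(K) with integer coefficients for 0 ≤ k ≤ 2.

H_0 ≅ Z,  H_1 ≅ Z_2,  H_2 = 0.

We work with the vertex ordering 1 < 2 < 3 < 4 < 5 < 6 < 7. The simplices of K, each written with vertices in increasing order, are:

  0-simplices (7): [1], [2], [3], [4], [5], [6], [7]
  1-simplices (18): [1,2], [1,3], [1,4], [1,5], [1,6], [1,7], [2,3], [2,4], [2,5], [2,6], [2,7], [3,4], [3,5], [4,6], [4,7], [5,6], [5,7], [6,7]
  2-simplices (12): [1,2,6], [1,2,7], [1,3,4], [1,3,5], [1,4,6], [1,5,7], [2,3,4], [2,3,5], [2,4,7], [2,5,6], [4,6,7], [5,6,7]

giving chain groups C_0 ≅ Z^7, C_1 ≅ Z^18, C_2 ≅ Z^12.

∂_1: C_1 → C_0 sends each edge [p,q] (with p < q) to q − p. For instance
  ∂[6,7] = [7] − [6].
As a 7×18 matrix over Z this has rank 6, with invariant factors (1,1,1,1,1,1).

∂_2: C_2 → C_1 acts by ∂[p,q,r] = [q,r] − [p,r] + [p,q]. For instance
  ∂[1,2,7] = [2,7] − [1,7] + [1,2],
  ∂[1,2,6] = [2,6] − [1,6] + [1,2].
The resulting 18×12 matrix has rank 12, and its Smith normal form has invariant factors (1,1,1,1,1,1,1,1,1,1,1,2).

Computing H_k = (kernel of ∂_k) / (image of ∂_{k+1}):

  H_0: rank C_0 − rank ∂_1 = 7 − 6 = 1, and the invariant factors of ∂_1 are all 1, so H_0 = Z.
  H_1: rank ker ∂_1 − rank ∂_2 = (18 − 6) − 12 = 0, and ∂_2 has invariant factor 2 > 1, so H_1 = Z_2.
  H_2: rank ker ∂_2 − rank ∂_3 = (12 − 12) − 0 = 0, and there is no ∂_3, so H_2 = 0.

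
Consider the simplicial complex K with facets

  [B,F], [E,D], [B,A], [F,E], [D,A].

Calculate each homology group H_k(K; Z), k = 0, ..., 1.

We work with the vertex ordering A < B < D < E < F. The simplices of K, each written with vertices in increasing order, are:

  0-simplices (5): A, B, D, E, F
  1-simplices (5): AB, AD, BF, DE, EF

giving chain groups C_0 ≅ Z^5, C_1 ≅ Z^5.

Boundary ∂_1: C_1 → C_0 sends each edge [p,q] (with p < q) to q − p. For instance
  ∂EF = F − E.
This gives a 5×5 integer matrix of rank 4; reducing to Smith normal form yields diagonal entries (1,1,1,1).

Now H_k = ker ∂_k / im ∂_{k+1}, so:

  H_0: rank C_0 − rank ∂_1 = 5 − 4 = 1, and the invariant factors of ∂_1 are all 1, so H_0 ≅ Z.
  H_1: rank ker ∂_1 − rank ∂_2 = (5 − 4) − 0 = 1, and there is no ∂_2, so H_1 ≅ Z.

As a check, the Euler characteristic is 5 − 5 = 0, which agrees with 1 − 1 = 0.

H_0 = Z,  H_1 = Z.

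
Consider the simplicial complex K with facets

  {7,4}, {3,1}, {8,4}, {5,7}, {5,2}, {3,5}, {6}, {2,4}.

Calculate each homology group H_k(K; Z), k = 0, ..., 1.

We work with the vertex ordering 1 < 2 < 3 < 4 < 5 < 6 < 7 < 8. The simplices of K, each written with vertices in increasing order, are:

  0-simplices (8): [1], [2], [3], [4], [5], [6], [7], [8]
  1-simplices (7): [1,3], [2,4], [2,5], [3,5], [4,7], [4,8], [5,7]

so the chain groups are C_0 ≅ Z^8, C_1 ≅ Z^7.

The boundary map ∂_1: C_1 → C_0 sends each edge [p,q] (with p < q) to q − p. For instance
  ∂[4,8] = [8] − [4].
The resulting 8×7 matrix has rank 6, and its Smith normal form has invariant factors (1,1,1,1,1,1).

Now H_k = ker ∂_k / im ∂_{k+1}, so:

  H_0: rank C_0 − rank ∂_1 = 8 − 6 = 2, and the invariant factors of ∂_1 are all 1, so H_0 = Z^2.
  H_1: rank ker ∂_1 − rank ∂_2 = (7 − 6) − 0 = 1, and there is no ∂_2, so H_1 = Z.

As a check, the Euler characteristic is 8 − 7 = 1, which agrees with 2 − 1 = 1.

H_0 ≅ Z^2,  H_1 ≅ Z.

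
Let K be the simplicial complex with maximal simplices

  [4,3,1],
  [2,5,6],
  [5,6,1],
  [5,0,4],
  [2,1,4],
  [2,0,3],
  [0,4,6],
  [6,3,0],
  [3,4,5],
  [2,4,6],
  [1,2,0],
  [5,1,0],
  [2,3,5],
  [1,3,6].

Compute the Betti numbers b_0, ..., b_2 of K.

b_0 = 1, b_1 = 2, b_2 = 1.

Fix the vertex order 0 < 1 < 2 < 3 < 4 < 5 < 6 and write every simplex with vertices in increasing order. Then dim K = 2 and the simplices of K are:

  0-simplices (7): [0], [1], [2], [3], [4], [5], [6]
  1-simplices (21): [0,1], [0,2], [0,3], [0,4], [0,5], [0,6], [1,2], [1,3], [1,4], [1,5], [1,6], [2,3], [2,4], [2,5], [2,6], [3,4], [3,5], [3,6], [4,5], [4,6], [5,6]
  2-simplices (14): [0,1,2], [0,1,5], [0,2,3], [0,3,6], [0,4,5], [0,4,6], [1,2,4], [1,3,4], [1,3,6], [1,5,6], [2,3,5], [2,4,6], [2,5,6], [3,4,5]

so the chain groups are C_0 ≅ Z^7, C_1 ≅ Z^21, C_2 ≅ Z^14.

Boundary ∂_1: C_1 → C_0 is given by ∂[p,q] = [q] − [p].
The resulting 7×21 matrix has rank 6, and its Smith normal form has invariant factors (1,1,1,1,1,1).

∂_2: C_2 → C_1 maps a triangle to the signed sum of its edges. For instance
  ∂[0,2,3] = [2,3] − [0,3] + [0,2],
  ∂[1,2,4] = [2,4] − [1,4] + [1,2].
The resulting 21×14 matrix has rank 13, and its Smith normal form has invariant factors (1,1,1,1,1,1,1,1,1,1,1,1,1).

Computing H_k = (kernel of ∂_k) / (image of ∂_{k+1}):

  H_0: rank C_0 − rank ∂_1 = 7 − 6 = 1, and the invariant factors of ∂_1 are all 1, so H_0 ≅ Z.
  H_1: rank ker ∂_1 − rank ∂_2 = (21 − 6) − 13 = 2, and the invariant factors of ∂_2 are all 1, so H_1 ≅ Z^2.
  H_2: rank ker ∂_2 − rank ∂_3 = (14 − 13) − 0 = 1, and there is no ∂_3, so H_2 ≅ Z.

Hence the Betti numbers are b_0 = 1, b_1 = 2, b_2 = 1.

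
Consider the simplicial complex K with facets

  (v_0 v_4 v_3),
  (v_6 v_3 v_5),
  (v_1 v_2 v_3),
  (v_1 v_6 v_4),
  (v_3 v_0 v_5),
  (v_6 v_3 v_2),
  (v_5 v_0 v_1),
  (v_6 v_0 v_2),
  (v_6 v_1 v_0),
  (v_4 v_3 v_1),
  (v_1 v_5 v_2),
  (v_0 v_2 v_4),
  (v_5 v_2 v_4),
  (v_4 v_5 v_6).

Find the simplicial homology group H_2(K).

H_2 = Z.

Order the vertices as v_0 < v_1 < v_2 < v_3 < v_4 < v_5 < v_6. Listing each simplex with vertices in this order, K has dimension 2 with simplices:

  0-simplices (7): [v_0], [v_1], [v_2], [v_3], [v_4], [v_5], [v_6]
  1-simplices (21): (21 of them)
  2-simplices (14): (14 of them)

giving chain groups C_0 ≅ Z^7, C_1 ≅ Z^21, C_2 ≅ Z^14.

∂_1: C_1 → C_0 sends each edge [p,q] (with p < q) to q − p. For instance
  ∂[v_2,v_5] = [v_5] − [v_2].
This gives a 7×21 integer matrix of rank 6; reducing to Smith normal form yields diagonal entries (1,1,1,1,1,1).

Boundary ∂_2: C_2 → C_1 sends each 2-simplex [p,q,r] to [q,r] − [p,r] + [p,q]. For instance
  ∂[v_0,v_2,v_4] = [v_2,v_4] − [v_0,v_4] + [v_0,v_2],
  ∂[v_1,v_2,v_5] = [v_2,v_5] − [v_1,v_5] + [v_1,v_2].
The resulting 21×14 matrix has rank 13, and its Smith normal form has invariant factors (1,1,1,1,1,1,1,1,1,1,1,1,1).

Reading off H_k = ker ∂_k / im ∂_{k+1}:

  H_2: rank ker ∂_2 − rank ∂_3 = (14 − 13) − 0 = 1, and there is no ∂_3, so H_2 ≅ Z.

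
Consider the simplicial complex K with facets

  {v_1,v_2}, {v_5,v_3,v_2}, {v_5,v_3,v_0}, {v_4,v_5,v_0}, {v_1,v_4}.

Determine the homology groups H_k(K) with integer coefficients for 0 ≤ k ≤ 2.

Order the vertices as v_0 < v_1 < v_2 < v_3 < v_4 < v_5. Listing each simplex with vertices in this order, K has dimension 2 with simplices:

  0-simplices (6): [v_0], [v_1], [v_2], [v_3], [v_4], [v_5]
  1-simplices (9): [v_0,v_3], [v_0,v_4], [v_0,v_5], [v_1,v_2], [v_1,v_4], [v_2,v_3], [v_2,v_5], [v_3,v_5], [v_4,v_5]
  2-simplices (3): [v_0,v_3,v_5], [v_0,v_4,v_5], [v_2,v_3,v_5]

so the chain groups are C_0 ≅ Z^6, C_1 ≅ Z^9, C_2 ≅ Z^3.

∂_1: C_1 → C_0 maps an edge to its endpoints' difference, ∂[p,q] = q − p. For instance
  ∂[v_0,v_5] = [v_5] − [v_0].
As a 6×9 matrix over Z this has rank 5, with invariant factors (1,1,1,1,1).

Boundary ∂_2: C_2 → C_1 maps a triangle to the signed sum of its edges. For instance
  ∂[v_0,v_3,v_5] = [v_3,v_5] − [v_0,v_5] + [v_0,v_3],
  ∂[v_2,v_3,v_5] = [v_3,v_5] − [v_2,v_5] + [v_2,v_3].
The 9×3 boundary matrix has rank 3 and Smith normal form diag(1,1,1).

Computing H_k = (kernel of ∂_k) / (image of ∂_{k+1}):

  H_0: rank C_0 − rank ∂_1 = 6 − 5 = 1, and the invariant factors of ∂_1 are all 1, so H_0 ≅ Z.
  H_1: rank ker ∂_1 − rank ∂_2 = (9 − 5) − 3 = 1, and the invariant factors of ∂_2 are all 1, so H_1 ≅ Z.
  H_2: rank ker ∂_2 − rank ∂_3 = (3 − 3) − 0 = 0, and there is no ∂_3, so H_2 ≅ 0.

H_0 ≅ Z,  H_1 ≅ Z,  H_2 = 0.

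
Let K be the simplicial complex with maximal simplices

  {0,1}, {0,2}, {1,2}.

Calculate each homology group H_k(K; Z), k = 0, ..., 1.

H_0 ≅ Z,  H_1 ≅ Z.

Fix the vertex order 0 < 1 < 2 and write every simplex with vertices in increasing order. Then dim K = 1 and the simplices of K are:

  0-simplices (3): [0], [1], [2]
  1-simplices (3): [0,1], [0,2], [1,2]

giving chain groups C_0 ≅ Z^3, C_1 ≅ Z^3.

∂_1: C_1 → C_0 sends each edge [p,q] (with p < q) to q − p. For instance
  ∂[0,2] = [2] − [0].
The resulting 3×3 matrix has rank 2, and its Smith normal form has invariant factors (1,1).

From H_k ≅ ker(∂_k) / im(∂_{k+1}) we obtain:

  H_0: rank C_0 − rank ∂_1 = 3 − 2 = 1, and the invariant factors of ∂_1 are all 1, so H_0 = Z.
  H_1: rank ker ∂_1 − rank ∂_2 = (3 − 2) − 0 = 1, and there is no ∂_2, so H_1 = Z.

(K is a triangulation of the circle S^1.)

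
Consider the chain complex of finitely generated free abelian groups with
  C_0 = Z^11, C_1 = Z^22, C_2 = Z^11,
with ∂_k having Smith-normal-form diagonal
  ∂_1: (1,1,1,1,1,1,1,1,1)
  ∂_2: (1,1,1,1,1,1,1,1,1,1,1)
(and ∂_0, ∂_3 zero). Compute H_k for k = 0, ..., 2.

H_0 = Z^2,  H_1 = Z^2,  H_2 = 0.

H_0: b_0 = 11 − 0 − 9 = 2; torsion from ∂_1 factors > 1: none. So H_0 = Z^2.
H_1: b_1 = 22 − 9 − 11 = 2; torsion from ∂_2 factors > 1: none. So H_1 = Z^2.
H_2: b_2 = 11 − 11 − 0 = 0; torsion from ∂_3 factors > 1: none. So H_2 = 0.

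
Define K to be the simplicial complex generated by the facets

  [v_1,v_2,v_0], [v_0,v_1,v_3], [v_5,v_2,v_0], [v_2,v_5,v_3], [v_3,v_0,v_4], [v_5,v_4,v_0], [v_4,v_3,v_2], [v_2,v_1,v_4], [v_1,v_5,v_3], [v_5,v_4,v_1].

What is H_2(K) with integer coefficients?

H_2 = 0.

K has 6 vertices, 15 edges, 10 triangles.
rank ∂_2 = 10, rank ∂_3 = 0 ⇒ b_2 = 10 − 10 − 0 = 0. So H_2 ≅ 0.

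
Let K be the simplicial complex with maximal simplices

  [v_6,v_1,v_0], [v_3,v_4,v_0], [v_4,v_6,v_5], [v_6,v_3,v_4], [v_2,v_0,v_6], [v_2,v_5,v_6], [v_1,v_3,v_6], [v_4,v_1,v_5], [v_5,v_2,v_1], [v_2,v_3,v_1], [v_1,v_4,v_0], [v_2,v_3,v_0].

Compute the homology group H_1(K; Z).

We work with the vertex ordering v_0 < v_1 < v_2 < v_3 < v_4 < v_5 < v_6. The simplices of K, each written with vertices in increasing order, are:

  0-simplices (7): [v_0], [v_1], [v_2], [v_3], [v_4], [v_5], [v_6]
  1-simplices (18): (18 of them)
  2-simplices (12): (12 of them)

Hence C_0 ≅ Z^7, C_1 ≅ Z^18, C_2 ≅ Z^12.

Boundary ∂_1: C_1 → C_0 maps an edge to its endpoints' difference, ∂[p,q] = q − p. For instance
  ∂[v_1,v_3] = [v_3] − [v_1].
This gives a 7×18 integer matrix of rank 6; reducing to Smith normal form yields diagonal entries (1,1,1,1,1,1).

∂_2: C_2 → C_1 sends each 2-simplex [p,q,r] to [q,r] − [p,r] + [p,q]. For instance
  ∂[v_0,v_3,v_4] = [v_3,v_4] − [v_0,v_4] + [v_0,v_3],
  ∂[v_1,v_3,v_6] = [v_3,v_6] − [v_1,v_6] + [v_1,v_3].
This gives a 18×12 integer matrix of rank 12; reducing to Smith normal form yields diagonal entries (1,1,1,1,1,1,1,1,1,1,1,2).

Now H_k = ker ∂_k / im ∂_{k+1}, so:

  H_1: rank ker ∂_1 − rank ∂_2 = (18 − 6) − 12 = 0, and ∂_2 has invariant factor 2 > 1, so H_1 = Z/2.

H_1 ≅ Z/2.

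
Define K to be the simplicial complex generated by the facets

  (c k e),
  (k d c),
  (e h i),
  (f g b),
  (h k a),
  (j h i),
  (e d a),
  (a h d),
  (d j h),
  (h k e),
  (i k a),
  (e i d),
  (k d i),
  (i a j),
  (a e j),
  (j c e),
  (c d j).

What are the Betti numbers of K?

Order the vertices as a < b < c < d < e < f < g < h < i < j < k. Listing each simplex with vertices in this order, K has dimension 2 with simplices:

  0-simplices (11): a, b, c, d, e, f, g, h, i, j, k
  1-simplices (27): ad, ae, ah, ai, aj, ak, bf, bg, cd, ce, cj, ck, de, dh, di, dj, dk, eh, ei, ej, ek, fg, hi, hj, hk, ij, ik
  2-simplices (17): ade, adh, aej, ahk, aij, aik, bfg, cdj, cdk, cej, cek, dei, dhj, dik, ehi, ehk, hij

so the chain groups are C_0 ≅ Z^11, C_1 ≅ Z^27, C_2 ≅ Z^17.

The boundary map ∂_1: C_1 → C_0 is given by ∂[p,q] = [q] − [p].
This gives a 11×27 integer matrix of rank 9; reducing to Smith normal form yields diagonal entries (1,1,1,1,1,1,1,1,1).

∂_2: C_2 → C_1 maps a triangle to the signed sum of its edges. For instance
  ∂aej = ej − aj + ae,
  ∂dhj = hj − dj + dh.
The 27×17 boundary matrix has rank 16 and Smith normal form diag(1,1,1,1,1,1,1,1,1,1,1,1,1,1,1,1).

Computing H_k = (kernel of ∂_k) / (image of ∂_{k+1}):

  H_0: rank C_0 − rank ∂_1 = 11 − 9 = 2, and the invariant factors of ∂_1 are all 1, so H_0 ≅ Z^2.
  H_1: rank ker ∂_1 − rank ∂_2 = (27 − 9) − 16 = 2, and the invariant factors of ∂_2 are all 1, so H_1 ≅ Z^2.
  H_2: rank ker ∂_2 − rank ∂_3 = (17 − 16) − 0 = 1, and there is no ∂_3, so H_2 ≅ Z.

Hence the Betti numbers are b_0 = 2, b_1 = 2, b_2 = 1.

b_0 = 2, b_1 = 2, b_2 = 1.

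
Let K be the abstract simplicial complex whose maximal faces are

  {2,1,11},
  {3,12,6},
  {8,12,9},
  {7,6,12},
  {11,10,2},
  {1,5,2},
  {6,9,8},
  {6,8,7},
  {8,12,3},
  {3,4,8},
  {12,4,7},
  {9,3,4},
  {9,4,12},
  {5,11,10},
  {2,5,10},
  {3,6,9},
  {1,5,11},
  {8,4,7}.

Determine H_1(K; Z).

H_1 = Z_2.

K has 12 vertices, 27 edges, 18 triangles.
rank ∂_1 = 10, rank ∂_2 = 17 ⇒ b_1 = 27 − 10 − 17 = 0; ∂_2 has invariant factor(s) [2] giving torsion. So H_1 ≅ Z_2.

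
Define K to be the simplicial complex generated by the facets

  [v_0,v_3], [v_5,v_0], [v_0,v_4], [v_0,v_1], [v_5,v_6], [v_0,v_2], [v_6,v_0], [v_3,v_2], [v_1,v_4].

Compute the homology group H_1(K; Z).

Take the total order v_0 < v_1 < v_2 < v_3 < v_4 < v_5 < v_6 on the vertex set. Then K (dimension 1) consists of the simplices:

  0-simplices (7): [v_0], [v_1], [v_2], [v_3], [v_4], [v_5], [v_6]
  1-simplices (9): [v_0,v_1], [v_0,v_2], [v_0,v_3], [v_0,v_4], [v_0,v_5], [v_0,v_6], [v_1,v_4], [v_2,v_3], [v_5,v_6]

giving chain groups C_0 ≅ Z^7, C_1 ≅ Z^9.

∂_1: C_1 → C_0 maps an edge to its endpoints' difference, ∂[p,q] = q − p. For instance
  ∂[v_0,v_6] = [v_6] − [v_0].
The 7×9 boundary matrix has rank 6 and Smith normal form diag(1,1,1,1,1,1).

Reading off H_k = ker ∂_k / im ∂_{k+1}:

  H_1: rank ker ∂_1 − rank ∂_2 = (9 − 6) − 0 = 3, and there is no ∂_2, so H_1 = Z^3.

H_1 ≅ Z^3.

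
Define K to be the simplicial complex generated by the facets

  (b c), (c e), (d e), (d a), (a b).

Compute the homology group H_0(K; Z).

H_0 = Z.

Fix the vertex order a < b < c < d < e and write every simplex with vertices in increasing order. Then dim K = 1 and the simplices of K are:

  0-simplices (5): a, b, c, d, e
  1-simplices (5): ab, ad, bc, ce, de

giving chain groups C_0 ≅ Z^5, C_1 ≅ Z^5.

Boundary ∂_1: C_1 → C_0 sends each edge [p,q] (with p < q) to q − p. For instance
  ∂ad = d − a.
The resulting 5×5 matrix has rank 4, and its Smith normal form has invariant factors (1,1,1,1).

Now H_k = ker ∂_k / im ∂_{k+1}, so:

  H_0: rank C_0 − rank ∂_1 = 5 − 4 = 1, and the invariant factors of ∂_1 are all 1, so H_0 = Z.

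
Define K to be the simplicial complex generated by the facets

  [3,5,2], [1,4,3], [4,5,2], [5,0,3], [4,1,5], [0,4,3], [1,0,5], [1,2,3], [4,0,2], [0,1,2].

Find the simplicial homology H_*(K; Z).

We work with the vertex ordering 0 < 1 < 2 < 3 < 4 < 5. The simplices of K, each written with vertices in increasing order, are:

  0-simplices (6): [0], [1], [2], [3], [4], [5]
  1-simplices (15): [0,1], [0,2], [0,3], [0,4], [0,5], [1,2], [1,3], [1,4], [1,5], [2,3], [2,4], [2,5], [3,4], [3,5], [4,5]
  2-simplices (10): [0,1,2], [0,1,5], [0,2,4], [0,3,4], [0,3,5], [1,2,3], [1,3,4], [1,4,5], [2,3,5], [2,4,5]

Hence C_0 ≅ Z^6, C_1 ≅ Z^15, C_2 ≅ Z^10.

∂_1: C_1 → C_0 is given by ∂[p,q] = [q] − [p].
The resulting 6×15 matrix has rank 5, and its Smith normal form has invariant factors (1,1,1,1,1).

The boundary map ∂_2: C_2 → C_1 sends each 2-simplex [p,q,r] to [q,r] − [p,r] + [p,q]. For instance
  ∂[0,3,4] = [3,4] − [0,4] + [0,3],
  ∂[0,1,5] = [1,5] − [0,5] + [0,1].
This gives a 15×10 integer matrix of rank 10; reducing to Smith normal form yields diagonal entries (1,1,1,1,1,1,1,1,1,2).

From H_k ≅ ker(∂_k) / im(∂_{k+1}) we obtain:

  H_0: rank C_0 − rank ∂_1 = 6 − 5 = 1, and the invariant factors of ∂_1 are all 1, so H_0 = Z.
  H_1: rank ker ∂_1 − rank ∂_2 = (15 − 5) − 10 = 0, and ∂_2 has invariant factor 2 > 1, so H_1 = Z/2.
  H_2: rank ker ∂_2 − rank ∂_3 = (10 − 10) − 0 = 0, and there is no ∂_3, so H_2 = 0.

(K is a triangulation of the real projective plane RP^2.)

H_0 ≅ Z,  H_1 ≅ Z/2,  H_2 = 0.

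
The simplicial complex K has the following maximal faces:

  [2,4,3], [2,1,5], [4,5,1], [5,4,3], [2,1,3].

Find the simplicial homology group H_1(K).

H_1 = Z.

We work with the vertex ordering 1 < 2 < 3 < 4 < 5. The simplices of K, each written with vertices in increasing order, are:

  0-simplices (5): [1], [2], [3], [4], [5]
  1-simplices (10): [1,2], [1,3], [1,4], [1,5], [2,3], [2,4], [2,5], [3,4], [3,5], [4,5]
  2-simplices (5): [1,2,3], [1,2,5], [1,4,5], [2,3,4], [3,4,5]

giving chain groups C_0 ≅ Z^5, C_1 ≅ Z^10, C_2 ≅ Z^5.

∂_1: C_1 → C_0 maps an edge to its endpoints' difference, ∂[p,q] = q − p.
As a 5×10 matrix over Z this has rank 4, with invariant factors (1,1,1,1).

The boundary map ∂_2: C_2 → C_1 sends each 2-simplex [p,q,r] to [q,r] − [p,r] + [p,q]. For instance
  ∂[1,4,5] = [4,5] − [1,5] + [1,4],
  ∂[2,3,4] = [3,4] − [2,4] + [2,3].
The 10×5 boundary matrix has rank 5 and Smith normal form diag(1,1,1,1,1).

Reading off H_k = ker ∂_k / im ∂_{k+1}:

  H_1: rank ker ∂_1 − rank ∂_2 = (10 − 4) − 5 = 1, and the invariant factors of ∂_2 are all 1, so H_1 ≅ Z.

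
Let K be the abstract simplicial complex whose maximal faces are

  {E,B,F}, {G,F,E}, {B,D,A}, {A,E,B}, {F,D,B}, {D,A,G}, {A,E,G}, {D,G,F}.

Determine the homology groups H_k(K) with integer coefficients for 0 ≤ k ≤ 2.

Take the total order A < B < D < E < F < G on the vertex set. Then K (dimension 2) consists of the simplices:

  0-simplices (6): A, B, D, E, F, G
  1-simplices (12): AB, AD, AE, AG, BD, BE, BF, DF, DG, EF, EG, FG
  2-simplices (8): ABD, ABE, ADG, AEG, BDF, BEF, DFG, EFG

giving chain groups C_0 ≅ Z^6, C_1 ≅ Z^12, C_2 ≅ Z^8.

∂_1: C_1 → C_0 sends each edge [p,q] (with p < q) to q − p. For instance
  ∂BE = E − B.
The resulting 6×12 matrix has rank 5, and its Smith normal form has invariant factors (1,1,1,1,1).

The boundary map ∂_2: C_2 → C_1 maps a triangle to the signed sum of its edges. For instance
  ∂ADG = DG − AG + AD,
  ∂DFG = FG − DG + DF.
This gives a 12×8 integer matrix of rank 7; reducing to Smith normal form yields diagonal entries (1,1,1,1,1,1,1).

Reading off H_k = ker ∂_k / im ∂_{k+1}:

  H_0: rank C_0 − rank ∂_1 = 6 − 5 = 1, and the invariant factors of ∂_1 are all 1, so H_0 = Z.
  H_1: rank ker ∂_1 − rank ∂_2 = (12 − 5) − 7 = 0, and the invariant factors of ∂_2 are all 1, so H_1 = 0.
  H_2: rank ker ∂_2 − rank ∂_3 = (8 − 7) − 0 = 1, and there is no ∂_3, so H_2 = Z.

H_0 = Z,  H_1 = 0,  H_2 = Z.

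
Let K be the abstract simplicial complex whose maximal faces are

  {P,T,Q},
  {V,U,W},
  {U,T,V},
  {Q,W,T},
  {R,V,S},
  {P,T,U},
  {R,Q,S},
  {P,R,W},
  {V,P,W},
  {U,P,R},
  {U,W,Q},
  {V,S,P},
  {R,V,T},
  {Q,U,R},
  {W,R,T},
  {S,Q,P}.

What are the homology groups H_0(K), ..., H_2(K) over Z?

Take the total order P < Q < R < S < T < U < V < W on the vertex set. Then K (dimension 2) consists of the simplices:

  0-simplices (8): P, Q, R, S, T, U, V, W
  1-simplices (24): PQ, PR, PS, PT, PU, PV, PW, QR, QS, QT, QU, QW, RS, RT, RU, RV, RW, SV, TU, TV, TW, UV, UW, VW
  2-simplices (16): PQS, PQT, PRU, PRW, PSV, PTU, PVW, QRS, QRU, QTW, QUW, RSV, RTV, RTW, TUV, UVW

so the chain groups are C_0 ≅ Z^8, C_1 ≅ Z^24, C_2 ≅ Z^16.

The boundary map ∂_1: C_1 → C_0 is given by ∂[p,q] = [q] − [p]. For instance
  ∂TU = U − T.
The resulting 8×24 matrix has rank 7, and its Smith normal form has invariant factors (1,1,1,1,1,1,1).

The boundary map ∂_2: C_2 → C_1 sends each 2-simplex [p,q,r] to [q,r] − [p,r] + [p,q]. For instance
  ∂RTW = TW − RW + RT,
  ∂QTW = TW − QW + QT.
The resulting 24×16 matrix has rank 15, and its Smith normal form has invariant factors (1,1,1,1,1,1,1,1,1,1,1,1,1,1,1).

Computing H_k = (kernel of ∂_k) / (image of ∂_{k+1}):

  H_0: rank C_0 − rank ∂_1 = 8 − 7 = 1, and the invariant factors of ∂_1 are all 1, so H_0 = Z.
  H_1: rank ker ∂_1 − rank ∂_2 = (24 − 7) − 15 = 2, and the invariant factors of ∂_2 are all 1, so H_1 = Z^2.
  H_2: rank ker ∂_2 − rank ∂_3 = (16 − 15) − 0 = 1, and there is no ∂_3, so H_2 = Z.

As a check, the Euler characteristic is 8 − 24 + 16 = 0, which agrees with 1 − 2 + 1 = 0.

H_0 ≅ Z,  H_1 ≅ Z^2,  H_2 ≅ Z.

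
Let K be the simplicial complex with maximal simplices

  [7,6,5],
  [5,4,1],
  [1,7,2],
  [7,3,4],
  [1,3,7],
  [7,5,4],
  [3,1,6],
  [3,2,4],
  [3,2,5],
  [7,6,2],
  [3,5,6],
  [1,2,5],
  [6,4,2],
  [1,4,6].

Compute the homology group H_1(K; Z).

We work with the vertex ordering 1 < 2 < 3 < 4 < 5 < 6 < 7. The simplices of K, each written with vertices in increasing order, are:

  0-simplices (7): [1], [2], [3], [4], [5], [6], [7]
  1-simplices (21): [1,2], [1,3], [1,4], [1,5], [1,6], [1,7], [2,3], [2,4], [2,5], [2,6], [2,7], [3,4], [3,5], [3,6], [3,7], [4,5], [4,6], [4,7], [5,6], [5,7], [6,7]
  2-simplices (14): [1,2,5], [1,2,7], [1,3,6], [1,3,7], [1,4,5], [1,4,6], [2,3,4], [2,3,5], [2,4,6], [2,6,7], [3,4,7], [3,5,6], [4,5,7], [5,6,7]

giving chain groups C_0 ≅ Z^7, C_1 ≅ Z^21, C_2 ≅ Z^14.

∂_1: C_1 → C_0 sends each edge [p,q] (with p < q) to q − p.
As a 7×21 matrix over Z this has rank 6, with invariant factors (1,1,1,1,1,1).

∂_2: C_2 → C_1 sends each 2-simplex [p,q,r] to [q,r] − [p,r] + [p,q]. For instance
  ∂[1,3,6] = [3,6] − [1,6] + [1,3],
  ∂[1,3,7] = [3,7] − [1,7] + [1,3].
The resulting 21×14 matrix has rank 13, and its Smith normal form has invariant factors (1,1,1,1,1,1,1,1,1,1,1,1,1).

Computing H_k = (kernel of ∂_k) / (image of ∂_{k+1}):

  H_1: rank ker ∂_1 − rank ∂_2 = (21 − 6) − 13 = 2, and the invariant factors of ∂_2 are all 1, so H_1 ≅ Z^2.

H_1 ≅ Z^2.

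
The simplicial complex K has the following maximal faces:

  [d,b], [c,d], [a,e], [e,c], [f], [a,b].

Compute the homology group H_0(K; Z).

H_0 ≅ Z^2.

Take the total order a < b < c < d < e < f on the vertex set. Then K (dimension 1) consists of the simplices:

  0-simplices (6): a, b, c, d, e, f
  1-simplices (5): ab, ae, bd, cd, ce

so the chain groups are C_0 ≅ Z^6, C_1 ≅ Z^5.

∂_1: C_1 → C_0 is given by ∂[p,q] = [q] − [p]. For instance
  ∂cd = d − c.
The resulting 6×5 matrix has rank 4, and its Smith normal form has invariant factors (1,1,1,1).

Reading off H_k = ker ∂_k / im ∂_{k+1}:

  H_0: rank C_0 − rank ∂_1 = 6 − 4 = 2, and the invariant factors of ∂_1 are all 1, so H_0 = Z^2.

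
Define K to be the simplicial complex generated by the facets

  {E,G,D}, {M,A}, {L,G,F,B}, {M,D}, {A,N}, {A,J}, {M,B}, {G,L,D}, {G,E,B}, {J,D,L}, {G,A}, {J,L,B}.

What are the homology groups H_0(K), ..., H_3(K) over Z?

We work with the vertex ordering A < B < D < E < F < G < J < L < M < N. The simplices of K, each written with vertices in increasing order, are:

  0-simplices (10): A, B, D, E, F, G, J, L, M, N
  1-simplices (20): AG, AJ, AM, AN, BE, BF, BG, BJ, BL, BM, DE, DG, DJ, DL, DM, EG, FG, FL, GL, JL
  2-simplices (9): BEG, BFG, BFL, BGL, BJL, DEG, DGL, DJL, FGL
  3-simplices (1): BFGL

Hence C_0 ≅ Z^10, C_1 ≅ Z^20, C_2 ≅ Z^9, C_3 ≅ Z^1.

Boundary ∂_1: C_1 → C_0 sends each edge [p,q] (with p < q) to q − p. For instance
  ∂FL = L − F.
As a 10×20 matrix over Z this has rank 9, with invariant factors (1,1,1,1,1,1,1,1,1).

Boundary ∂_2: C_2 → C_1 sends each 2-simplex [p,q,r] to [q,r] − [p,r] + [p,q]. For instance
  ∂BEG = EG − BG + BE,
  ∂BGL = GL − BL + BG.
The resulting 20×9 matrix has rank 8, and its Smith normal form has invariant factors (1,1,1,1,1,1,1,1).

Boundary ∂_3: C_3 → C_2 sends each 3-simplex σ to the alternating sum Σ_i (−1)^i (σ with its i-th vertex removed). For instance
  ∂BFGL = FGL − BGL + BFL − BFG.
The 9×1 boundary matrix has rank 1 and Smith normal form diag(1).

Computing H_k = (kernel of ∂_k) / (image of ∂_{k+1}):

  H_0: rank C_0 − rank ∂_1 = 10 − 9 = 1, and the invariant factors of ∂_1 are all 1, so H_0 = Z.
  H_1: rank ker ∂_1 − rank ∂_2 = (20 − 9) − 8 = 3, and the invariant factors of ∂_2 are all 1, so H_1 = Z^3.
  H_2: rank ker ∂_2 − rank ∂_3 = (9 − 8) − 1 = 0, and the invariant factors of ∂_3 are all 1, so H_2 = 0.
  H_3: rank ker ∂_3 − rank ∂_4 = (1 − 1) − 0 = 0, and there is no ∂_4, so H_3 = 0.

H_0 = Z,  H_1 = Z^3,  H_2 = 0,  H_3 = 0.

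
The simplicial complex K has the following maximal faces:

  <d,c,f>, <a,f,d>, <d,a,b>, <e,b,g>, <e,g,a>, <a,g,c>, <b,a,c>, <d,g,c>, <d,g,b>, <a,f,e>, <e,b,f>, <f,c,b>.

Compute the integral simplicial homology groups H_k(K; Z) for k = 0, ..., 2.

Take the total order a < b < c < d < e < f < g on the vertex set. Then K (dimension 2) consists of the simplices:

  0-simplices (7): a, b, c, d, e, f, g
  1-simplices (18): ab, ac, ad, ae, af, ag, bc, bd, be, bf, bg, cd, cf, cg, df, dg, ef, eg
  2-simplices (12): abc, abd, acg, adf, aef, aeg, bcf, bdg, bef, beg, cdf, cdg

giving chain groups C_0 ≅ Z^7, C_1 ≅ Z^18, C_2 ≅ Z^12.

Boundary ∂_1: C_1 → C_0 sends each edge [p,q] (with p < q) to q − p.
This gives a 7×18 integer matrix of rank 6; reducing to Smith normal form yields diagonal entries (1,1,1,1,1,1).

Boundary ∂_2: C_2 → C_1 maps a triangle to the signed sum of its edges. For instance
  ∂abd = bd − ad + ab,
  ∂cdf = df − cf + cd.
As a 18×12 matrix over Z this has rank 12, with invariant factors (1,1,1,1,1,1,1,1,1,1,1,2).

Now H_k = ker ∂_k / im ∂_{k+1}, so:

  H_0: rank C_0 − rank ∂_1 = 7 − 6 = 1, and the invariant factors of ∂_1 are all 1, so H_0 = Z.
  H_1: rank ker ∂_1 − rank ∂_2 = (18 − 6) − 12 = 0, and ∂_2 has invariant factor 2 > 1, so H_1 = Z/2Z.
  H_2: rank ker ∂_2 − rank ∂_3 = (12 − 12) − 0 = 0, and there is no ∂_3, so H_2 = 0.

As a check, the Euler characteristic is 7 − 18 + 12 = 1, which agrees with 1 − 0 + 0 = 1.

H_0 ≅ Z,  H_1 ≅ Z/2Z,  H_2 = 0.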